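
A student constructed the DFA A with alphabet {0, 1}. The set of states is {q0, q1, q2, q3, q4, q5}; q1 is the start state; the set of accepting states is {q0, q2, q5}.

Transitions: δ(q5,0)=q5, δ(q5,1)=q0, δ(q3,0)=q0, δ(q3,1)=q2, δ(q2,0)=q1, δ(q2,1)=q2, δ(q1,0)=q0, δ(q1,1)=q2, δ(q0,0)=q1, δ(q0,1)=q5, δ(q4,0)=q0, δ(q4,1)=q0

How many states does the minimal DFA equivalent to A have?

4

States {q3,q4} cannot be reached from the start state, so discard them.
P0 = {q0,q2,q5} | {q1}.
On input 0, block {q0,q2,q5} splits into {q0,q2} and {q5}.
Split {q0,q2} by δ(·,1) → {q0} and {q2}.
No further refinement is possible. Final partition (4 blocks): {q0} | {q1} | {q5} | {q2}.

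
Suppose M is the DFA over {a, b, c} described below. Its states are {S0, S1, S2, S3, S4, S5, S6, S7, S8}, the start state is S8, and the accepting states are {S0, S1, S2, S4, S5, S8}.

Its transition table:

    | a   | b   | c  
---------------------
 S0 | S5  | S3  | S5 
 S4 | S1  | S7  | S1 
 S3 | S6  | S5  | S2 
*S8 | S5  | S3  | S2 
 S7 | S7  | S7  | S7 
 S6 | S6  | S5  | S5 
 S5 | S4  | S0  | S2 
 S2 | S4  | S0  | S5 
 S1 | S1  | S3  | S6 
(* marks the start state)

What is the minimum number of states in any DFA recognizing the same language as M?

Start with accepting vs non-accepting: {S0,S1,S2,S4,S5,S8} | {S3,S6,S7}.
On input b, block {S0,S1,S2,S4,S5,S8} splits into {S0,S1,S4,S8} and {S2,S5}.
Refine {S0,S1,S4,S8} on symbol a: members go to different blocks, giving {S0,S8} and {S1,S4}.
Split {S3,S6,S7} by δ(·,b) → {S3,S6} and {S7}.
Refine {S1,S4} on symbol b: members go to different blocks, giving {S1} and {S4}.
The partition is now stable with 6 blocks: {S0,S8} | {S3,S6} | {S2,S5} | {S1} | {S7} | {S4}.

6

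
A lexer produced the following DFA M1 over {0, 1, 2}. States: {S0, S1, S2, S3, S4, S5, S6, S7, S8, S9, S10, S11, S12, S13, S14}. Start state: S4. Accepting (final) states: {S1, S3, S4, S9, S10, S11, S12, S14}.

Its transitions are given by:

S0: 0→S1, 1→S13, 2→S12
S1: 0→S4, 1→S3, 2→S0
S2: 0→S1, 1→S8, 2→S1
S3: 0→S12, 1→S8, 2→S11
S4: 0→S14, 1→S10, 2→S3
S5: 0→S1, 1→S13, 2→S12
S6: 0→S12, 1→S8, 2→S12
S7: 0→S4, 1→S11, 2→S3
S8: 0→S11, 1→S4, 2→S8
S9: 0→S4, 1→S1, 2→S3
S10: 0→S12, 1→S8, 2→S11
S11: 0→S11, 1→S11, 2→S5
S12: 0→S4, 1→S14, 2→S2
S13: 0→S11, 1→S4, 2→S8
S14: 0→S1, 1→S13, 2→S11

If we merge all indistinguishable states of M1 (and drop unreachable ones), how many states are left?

States {S6,S7,S9} cannot be reached from the start state, so discard them.
P0 = {S1,S3,S4,S10,S11,S12,S14} | {S0,S2,S5,S8,S13}.
Refine {S1,S3,S4,S10,S11,S12,S14} on symbol 1: members go to different blocks, giving {S1,S4,S11,S12} and {S3,S10,S14}.
On input 0, block {S1,S4,S11,S12} splits into {S1,S11,S12} and {S4}.
Split {S1,S11,S12} by δ(·,0) → {S1,S12} and {S11}.
Refine {S0,S2,S5,S8,S13} on symbol 0: members go to different blocks, giving {S0,S2,S5} and {S8,S13}.
Stable partition: {S1,S12} | {S0,S2,S5} | {S3,S10,S14} | {S4} | {S11} | {S8,S13} — 6 equivalence classes.

6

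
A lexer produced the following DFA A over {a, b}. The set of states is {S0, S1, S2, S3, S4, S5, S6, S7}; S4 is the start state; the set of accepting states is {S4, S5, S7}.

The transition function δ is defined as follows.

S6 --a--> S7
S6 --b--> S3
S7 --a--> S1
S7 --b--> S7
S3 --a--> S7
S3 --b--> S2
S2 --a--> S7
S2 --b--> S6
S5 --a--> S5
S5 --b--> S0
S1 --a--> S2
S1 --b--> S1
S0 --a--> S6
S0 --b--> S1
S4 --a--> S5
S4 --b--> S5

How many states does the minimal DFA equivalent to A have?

All states are reachable from the start state.
Initial partition by acceptance: {S4,S5,S7} | {S0,S1,S2,S3,S6}.
Split {S4,S5,S7} by δ(·,a) → {S4,S5} and {S7}.
Refine {S4,S5} on symbol b: members go to different blocks, giving {S4} and {S5}.
On input a, block {S0,S1,S2,S3,S6} splits into {S2,S3,S6} and {S0,S1}.
No further refinement is possible. Final partition (5 blocks): {S4} | {S2,S3,S6} | {S7} | {S5} | {S0,S1}.

5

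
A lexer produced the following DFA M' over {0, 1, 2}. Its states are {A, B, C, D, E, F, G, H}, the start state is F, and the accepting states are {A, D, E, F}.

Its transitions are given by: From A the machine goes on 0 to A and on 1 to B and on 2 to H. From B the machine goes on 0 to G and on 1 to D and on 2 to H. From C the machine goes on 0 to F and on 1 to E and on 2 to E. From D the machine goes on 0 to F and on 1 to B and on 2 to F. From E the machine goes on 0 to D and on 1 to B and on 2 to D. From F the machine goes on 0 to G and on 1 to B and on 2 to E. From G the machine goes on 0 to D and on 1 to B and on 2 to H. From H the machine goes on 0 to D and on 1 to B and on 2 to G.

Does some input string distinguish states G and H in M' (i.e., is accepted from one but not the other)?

No

First remove the unreachable states {A,C}; 6 states remain.
Initial partition by acceptance: {D,E,F} | {B,G,H}.
Split {D,E,F} by δ(·,0) → {D,E} and {F}.
Split {D,E} by δ(·,0) → {D} and {E}.
Split {B,G,H} by δ(·,0) → {G,H} and {B}.
Stable partition: {D} | {G,H} | {F} | {E} | {B} — 5 equivalence classes.
G and H lie in the same block of the stable partition, so they are equivalent — no string distinguishes them.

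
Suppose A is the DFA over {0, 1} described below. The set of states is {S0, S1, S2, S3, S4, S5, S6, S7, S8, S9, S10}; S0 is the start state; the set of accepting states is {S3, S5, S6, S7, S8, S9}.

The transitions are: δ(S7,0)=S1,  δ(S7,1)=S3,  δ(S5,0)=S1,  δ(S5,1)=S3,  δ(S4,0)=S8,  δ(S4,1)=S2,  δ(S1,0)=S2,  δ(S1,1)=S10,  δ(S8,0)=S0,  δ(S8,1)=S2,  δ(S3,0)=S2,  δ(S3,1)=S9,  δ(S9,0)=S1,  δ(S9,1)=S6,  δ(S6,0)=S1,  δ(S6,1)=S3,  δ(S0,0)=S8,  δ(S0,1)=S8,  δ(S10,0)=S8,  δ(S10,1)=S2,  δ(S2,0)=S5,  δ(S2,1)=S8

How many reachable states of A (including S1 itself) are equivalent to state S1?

1

First remove the unreachable states {S4,S7}; 9 states remain.
Start with accepting vs non-accepting: {S3,S5,S6,S8,S9} | {S0,S1,S2,S10}.
Split {S3,S5,S6,S8,S9} by δ(·,1) → {S3,S5,S6,S9} and {S8}.
Split {S0,S1,S2,S10} by δ(·,0) → {S0,S10} and {S1} and {S2}.
On input 0, block {S3,S5,S6,S9} splits into {S5,S6,S9} and {S3}.
Refine {S5,S6,S9} on symbol 1: members go to different blocks, giving {S5,S6} and {S9}.
On input 1, block {S0,S10} splits into {S0} and {S10}.
No further refinement is possible. Final partition (8 blocks): {S5,S6} | {S0} | {S8} | {S1} | {S2} | {S3} | {S9} | {S10}.
State S1 belongs to the block {S1}, which has 1 states.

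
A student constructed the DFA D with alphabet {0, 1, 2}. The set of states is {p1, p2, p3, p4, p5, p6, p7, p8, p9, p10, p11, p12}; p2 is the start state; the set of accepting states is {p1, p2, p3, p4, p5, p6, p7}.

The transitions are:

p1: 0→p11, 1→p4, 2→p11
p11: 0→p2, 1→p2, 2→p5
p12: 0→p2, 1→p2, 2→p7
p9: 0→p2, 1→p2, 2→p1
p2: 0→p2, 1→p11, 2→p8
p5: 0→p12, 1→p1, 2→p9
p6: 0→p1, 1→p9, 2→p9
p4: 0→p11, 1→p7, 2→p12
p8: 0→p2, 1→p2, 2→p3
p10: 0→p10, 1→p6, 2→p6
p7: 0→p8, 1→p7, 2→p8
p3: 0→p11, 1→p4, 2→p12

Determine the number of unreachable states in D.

Starting at p2 and following transitions, the reachable set is {p1, p2, p3, p4, p5, p7, p8, p9, p11, p12}. That leaves p6, p10 unreachable — 2 in total.

2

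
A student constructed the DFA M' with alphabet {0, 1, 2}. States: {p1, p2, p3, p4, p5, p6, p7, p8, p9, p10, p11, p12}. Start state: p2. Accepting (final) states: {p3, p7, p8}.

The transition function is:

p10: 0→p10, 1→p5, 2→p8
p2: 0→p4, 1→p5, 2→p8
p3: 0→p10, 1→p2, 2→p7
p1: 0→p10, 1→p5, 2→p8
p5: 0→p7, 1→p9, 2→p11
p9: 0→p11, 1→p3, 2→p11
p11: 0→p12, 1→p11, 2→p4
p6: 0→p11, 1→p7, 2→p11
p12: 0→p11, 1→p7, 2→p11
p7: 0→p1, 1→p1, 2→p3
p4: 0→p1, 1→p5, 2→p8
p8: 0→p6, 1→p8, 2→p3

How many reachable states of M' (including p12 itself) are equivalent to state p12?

3

Every state is reachable, so we keep all 12.
Initial partition by acceptance: {p3,p7,p8} | {p1,p2,p4,p5,p6,p9,p10,p11,p12}.
Refine {p3,p7,p8} on symbol 1: members go to different blocks, giving {p3,p7} and {p8}.
On input 0, block {p1,p2,p4,p5,p6,p9,p10,p11,p12} splits into {p1,p2,p4,p6,p9,p10,p11,p12} and {p5}.
Split {p1,p2,p4,p6,p9,p10,p11,p12} by δ(·,1) → {p1,p2,p4,p10} and {p6,p9,p12} and {p11}.
Stable partition: {p3,p7} | {p1,p2,p4,p10} | {p8} | {p5} | {p6,p9,p12} | {p11} — 6 equivalence classes.
The equivalence class containing p12 is {p6,p9,p12}, of size 3.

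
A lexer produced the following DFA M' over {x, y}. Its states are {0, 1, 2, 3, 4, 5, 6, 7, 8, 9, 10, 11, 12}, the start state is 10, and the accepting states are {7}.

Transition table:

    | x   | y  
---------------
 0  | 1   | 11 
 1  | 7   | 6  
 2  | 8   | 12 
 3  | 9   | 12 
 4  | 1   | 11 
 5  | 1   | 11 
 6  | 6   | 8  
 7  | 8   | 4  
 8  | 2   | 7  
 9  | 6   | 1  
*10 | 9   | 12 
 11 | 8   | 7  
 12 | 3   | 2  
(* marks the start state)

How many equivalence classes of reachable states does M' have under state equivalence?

10

First remove the unreachable states {0,5}; 11 states remain.
Start with accepting vs non-accepting: {7} | {1,2,3,4,6,8,9,10,11,12}.
Split {1,2,3,4,6,8,9,10,11,12} by δ(·,x) → {2,3,4,6,8,9,10,11,12} and {1}.
On input x, block {2,3,4,6,8,9,10,11,12} splits into {2,3,6,8,9,10,11,12} and {4}.
Split {2,3,6,8,9,10,11,12} by δ(·,y) → {2,3,6,10,12} and {8,11} and {9}.
Refine {2,3,6,10,12} on symbol x: members go to different blocks, giving {3,10} and {6,12} and {2}.
On input x, block {8,11} splits into {8} and {11}.
Refine {6,12} on symbol x: members go to different blocks, giving {6} and {12}.
Stable partition: {7} | {3,10} | {1} | {4} | {8} | {9} | {6} | {2} | {11} | {12} — 10 equivalence classes.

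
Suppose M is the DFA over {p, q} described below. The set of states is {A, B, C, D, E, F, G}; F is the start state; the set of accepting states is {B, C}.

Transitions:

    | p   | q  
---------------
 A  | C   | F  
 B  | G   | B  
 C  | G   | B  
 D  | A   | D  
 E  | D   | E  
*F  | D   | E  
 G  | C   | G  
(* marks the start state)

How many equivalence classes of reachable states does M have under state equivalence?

All states are reachable from the start state.
Start with accepting vs non-accepting: {B,C} | {A,D,E,F,G}.
Refine {A,D,E,F,G} on symbol p: members go to different blocks, giving {D,E,F} and {A,G}.
Refine {D,E,F} on symbol p: members go to different blocks, giving {E,F} and {D}.
Split {A,G} by δ(·,q) → {A} and {G}.
Stable partition: {B,C} | {E,F} | {A} | {D} | {G} — 5 equivalence classes.

5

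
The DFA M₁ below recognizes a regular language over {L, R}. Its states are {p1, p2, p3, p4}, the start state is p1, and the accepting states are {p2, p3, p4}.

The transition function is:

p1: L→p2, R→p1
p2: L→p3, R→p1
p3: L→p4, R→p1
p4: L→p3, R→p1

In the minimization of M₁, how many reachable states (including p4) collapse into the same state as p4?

3

Initial partition by acceptance: {p2,p3,p4} | {p1}.
No further refinement is possible. Final partition (2 blocks): {p2,p3,p4} | {p1}.
The equivalence class containing p4 is {p2,p3,p4}, of size 3.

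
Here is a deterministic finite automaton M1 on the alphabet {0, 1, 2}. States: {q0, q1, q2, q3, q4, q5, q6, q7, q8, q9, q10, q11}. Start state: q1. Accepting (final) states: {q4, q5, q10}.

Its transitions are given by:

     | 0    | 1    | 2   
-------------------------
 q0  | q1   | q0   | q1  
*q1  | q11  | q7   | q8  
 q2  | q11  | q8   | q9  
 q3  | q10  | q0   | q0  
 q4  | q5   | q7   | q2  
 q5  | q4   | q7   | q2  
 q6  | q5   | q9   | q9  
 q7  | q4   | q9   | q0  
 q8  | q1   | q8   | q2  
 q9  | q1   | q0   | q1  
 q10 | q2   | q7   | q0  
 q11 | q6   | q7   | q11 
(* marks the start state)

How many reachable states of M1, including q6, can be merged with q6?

2

States {q3,q10} cannot be reached from the start state, so discard them.
P0 = {q4,q5} | {q0,q1,q2,q6,q7,q8,q9,q11}.
Refine {q0,q1,q2,q6,q7,q8,q9,q11} on symbol 0: members go to different blocks, giving {q0,q1,q2,q8,q9,q11} and {q6,q7}.
Refine {q0,q1,q2,q8,q9,q11} on symbol 0: members go to different blocks, giving {q0,q1,q2,q8,q9} and {q11}.
Split {q0,q1,q2,q8,q9} by δ(·,0) → {q0,q8,q9} and {q1,q2}.
Refine {q1,q2} on symbol 1: members go to different blocks, giving {q1} and {q2}.
On input 2, block {q0,q8,q9} splits into {q0,q9} and {q8}.
No further refinement is possible. Final partition (7 blocks): {q4,q5} | {q0,q9} | {q6,q7} | {q11} | {q1} | {q2} | {q8}.
State q6 belongs to the block {q6,q7}, which has 2 states.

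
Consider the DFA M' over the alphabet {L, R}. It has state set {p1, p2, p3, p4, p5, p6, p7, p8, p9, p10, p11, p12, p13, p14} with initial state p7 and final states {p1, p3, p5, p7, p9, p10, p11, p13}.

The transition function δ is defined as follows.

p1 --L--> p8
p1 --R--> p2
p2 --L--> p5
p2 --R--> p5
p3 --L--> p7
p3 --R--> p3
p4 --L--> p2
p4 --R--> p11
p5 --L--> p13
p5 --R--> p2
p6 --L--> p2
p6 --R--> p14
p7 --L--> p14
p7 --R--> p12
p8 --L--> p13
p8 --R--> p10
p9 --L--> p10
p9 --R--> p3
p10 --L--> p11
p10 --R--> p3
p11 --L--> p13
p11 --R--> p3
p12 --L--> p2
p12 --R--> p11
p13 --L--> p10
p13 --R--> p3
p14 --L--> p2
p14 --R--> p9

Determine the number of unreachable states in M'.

4

No path from p7 leads to p1, p4, p6, p8; the other 10 states are all reachable.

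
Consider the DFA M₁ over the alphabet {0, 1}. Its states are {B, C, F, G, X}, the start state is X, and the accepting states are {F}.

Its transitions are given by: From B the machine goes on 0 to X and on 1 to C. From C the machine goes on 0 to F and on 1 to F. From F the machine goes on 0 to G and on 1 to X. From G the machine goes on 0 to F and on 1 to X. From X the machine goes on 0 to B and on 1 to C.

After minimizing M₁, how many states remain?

All states are reachable from the start state.
Initial partition by acceptance: {F} | {B,C,G,X}.
Refine {B,C,G,X} on symbol 0: members go to different blocks, giving {C,G} and {B,X}.
Split {C,G} by δ(·,1) → {C} and {G}.
The partition is now stable with 4 blocks: {F} | {C} | {B,X} | {G}.

4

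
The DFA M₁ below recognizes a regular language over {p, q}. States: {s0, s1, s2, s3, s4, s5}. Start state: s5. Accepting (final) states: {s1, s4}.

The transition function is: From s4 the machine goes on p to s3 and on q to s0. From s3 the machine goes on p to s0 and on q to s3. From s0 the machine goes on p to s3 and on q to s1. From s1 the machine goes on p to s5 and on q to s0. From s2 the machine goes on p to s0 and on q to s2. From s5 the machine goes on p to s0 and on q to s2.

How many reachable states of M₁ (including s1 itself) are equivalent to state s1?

States {s4} cannot be reached from the start state, so discard them.
Start with accepting vs non-accepting: {s1} | {s0,s2,s3,s5}.
Split {s0,s2,s3,s5} by δ(·,q) → {s2,s3,s5} and {s0}.
No further refinement is possible. Final partition (3 blocks): {s1} | {s2,s3,s5} | {s0}.
The equivalence class containing s1 is {s1}, of size 1.

1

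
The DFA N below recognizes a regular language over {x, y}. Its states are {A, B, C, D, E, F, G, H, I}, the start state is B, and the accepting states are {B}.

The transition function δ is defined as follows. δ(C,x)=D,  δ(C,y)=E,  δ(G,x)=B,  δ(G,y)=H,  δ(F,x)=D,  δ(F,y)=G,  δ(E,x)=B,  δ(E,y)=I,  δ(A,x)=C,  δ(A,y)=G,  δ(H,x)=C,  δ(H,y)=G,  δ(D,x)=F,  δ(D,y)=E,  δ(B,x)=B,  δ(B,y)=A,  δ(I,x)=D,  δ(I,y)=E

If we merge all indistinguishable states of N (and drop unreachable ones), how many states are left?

3

Every state is reachable, so we keep all 9.
Start with accepting vs non-accepting: {B} | {A,C,D,E,F,G,H,I}.
Split {A,C,D,E,F,G,H,I} by δ(·,x) → {A,C,D,F,H,I} and {E,G}.
No further refinement is possible. Final partition (3 blocks): {B} | {A,C,D,F,H,I} | {E,G}.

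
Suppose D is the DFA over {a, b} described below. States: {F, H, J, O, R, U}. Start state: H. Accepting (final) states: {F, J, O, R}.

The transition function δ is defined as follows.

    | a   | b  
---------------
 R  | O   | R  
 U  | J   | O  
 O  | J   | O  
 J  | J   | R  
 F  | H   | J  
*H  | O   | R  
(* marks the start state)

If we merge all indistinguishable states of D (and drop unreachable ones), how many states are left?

2

First remove the unreachable states {F,U}; 4 states remain.
P0 = {J,O,R} | {H}.
No further refinement is possible. Final partition (2 blocks): {J,O,R} | {H}.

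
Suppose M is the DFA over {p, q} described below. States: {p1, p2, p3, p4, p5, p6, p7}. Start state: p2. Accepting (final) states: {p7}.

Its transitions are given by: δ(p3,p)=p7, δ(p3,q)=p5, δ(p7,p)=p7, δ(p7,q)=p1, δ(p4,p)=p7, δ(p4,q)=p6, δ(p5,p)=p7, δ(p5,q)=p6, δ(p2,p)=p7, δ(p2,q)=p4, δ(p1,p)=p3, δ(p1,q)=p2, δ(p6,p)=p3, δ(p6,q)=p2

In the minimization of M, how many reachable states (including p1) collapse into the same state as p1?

P0 = {p7} | {p1,p2,p3,p4,p5,p6}.
Split {p1,p2,p3,p4,p5,p6} by δ(·,p) → {p2,p3,p4,p5} and {p1,p6}.
Split {p2,p3,p4,p5} by δ(·,q) → {p2,p3} and {p4,p5}.
Stable partition: {p7} | {p2,p3} | {p1,p6} | {p4,p5} — 4 equivalence classes.
The equivalence class containing p1 is {p1,p6}, of size 2.

2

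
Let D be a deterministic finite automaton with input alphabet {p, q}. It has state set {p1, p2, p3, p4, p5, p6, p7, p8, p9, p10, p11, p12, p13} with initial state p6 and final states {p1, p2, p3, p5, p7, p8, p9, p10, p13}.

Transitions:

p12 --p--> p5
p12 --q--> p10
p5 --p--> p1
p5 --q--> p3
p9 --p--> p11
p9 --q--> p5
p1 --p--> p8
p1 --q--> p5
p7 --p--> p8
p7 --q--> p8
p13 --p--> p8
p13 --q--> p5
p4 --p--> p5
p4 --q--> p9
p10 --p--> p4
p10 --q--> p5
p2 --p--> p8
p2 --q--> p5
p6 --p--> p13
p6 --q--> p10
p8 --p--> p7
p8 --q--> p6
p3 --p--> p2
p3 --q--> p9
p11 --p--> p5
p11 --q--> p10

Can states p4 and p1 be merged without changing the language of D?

First remove the unreachable states {p12}; 12 states remain.
P0 = {p1,p2,p3,p5,p7,p8,p9,p10,p13} | {p4,p6,p11}.
On input p, block {p1,p2,p3,p5,p7,p8,p9,p10,p13} splits into {p1,p2,p3,p5,p7,p8,p13} and {p9,p10}.
On input q, block {p1,p2,p3,p5,p7,p8,p13} splits into {p1,p2,p5,p7,p13} and {p3} and {p8}.
Split {p1,p2,p5,p7,p13} by δ(·,p) → {p1,p2,p7,p13} and {p5}.
Split {p1,p2,p7,p13} by δ(·,q) → {p1,p2,p13} and {p7}.
Refine {p4,p6,p11} on symbol p: members go to different blocks, giving {p4,p11} and {p6}.
Stable partition: {p1,p2,p13} | {p4,p11} | {p9,p10} | {p3} | {p8} | {p5} | {p7} | {p6} — 8 equivalence classes.
p4 and p1 end up in different blocks, so they are distinguishable. For instance, the string 'ε' is accepted from only p1.

No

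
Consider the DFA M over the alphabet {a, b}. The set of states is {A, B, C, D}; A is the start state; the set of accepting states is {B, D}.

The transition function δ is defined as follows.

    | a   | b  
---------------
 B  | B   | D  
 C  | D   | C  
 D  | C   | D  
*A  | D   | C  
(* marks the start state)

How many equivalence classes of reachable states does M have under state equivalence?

2

Reachable states from the start: {A,C,D}. Unreachable: {B} — drop them.
Start with accepting vs non-accepting: {D} | {A,C}.
No further refinement is possible. Final partition (2 blocks): {D} | {A,C}.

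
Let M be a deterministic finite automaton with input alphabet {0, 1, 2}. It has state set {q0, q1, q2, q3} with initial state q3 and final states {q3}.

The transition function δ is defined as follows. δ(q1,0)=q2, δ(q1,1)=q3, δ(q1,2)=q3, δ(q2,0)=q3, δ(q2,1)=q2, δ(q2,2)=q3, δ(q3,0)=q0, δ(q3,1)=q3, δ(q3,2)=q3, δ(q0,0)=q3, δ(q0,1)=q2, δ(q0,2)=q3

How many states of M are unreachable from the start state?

1

Starting at q3 and following transitions, the reachable set is {q0, q2, q3}. That leaves q1 unreachable — 1 in total.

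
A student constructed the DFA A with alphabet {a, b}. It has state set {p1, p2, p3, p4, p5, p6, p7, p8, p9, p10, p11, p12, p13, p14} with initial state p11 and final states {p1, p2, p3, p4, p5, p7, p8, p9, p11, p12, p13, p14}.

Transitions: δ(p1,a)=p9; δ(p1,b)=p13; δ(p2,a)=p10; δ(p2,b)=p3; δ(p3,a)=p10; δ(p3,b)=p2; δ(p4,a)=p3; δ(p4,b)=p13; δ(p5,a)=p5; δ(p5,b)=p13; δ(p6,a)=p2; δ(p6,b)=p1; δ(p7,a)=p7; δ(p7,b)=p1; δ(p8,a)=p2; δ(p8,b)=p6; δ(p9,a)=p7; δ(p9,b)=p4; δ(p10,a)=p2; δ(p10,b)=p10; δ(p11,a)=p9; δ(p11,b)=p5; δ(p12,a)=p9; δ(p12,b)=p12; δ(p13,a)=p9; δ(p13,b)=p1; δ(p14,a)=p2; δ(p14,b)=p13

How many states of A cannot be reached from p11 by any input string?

4

No path from p11 leads to p6, p8, p12, p14; the other 10 states are all reachable.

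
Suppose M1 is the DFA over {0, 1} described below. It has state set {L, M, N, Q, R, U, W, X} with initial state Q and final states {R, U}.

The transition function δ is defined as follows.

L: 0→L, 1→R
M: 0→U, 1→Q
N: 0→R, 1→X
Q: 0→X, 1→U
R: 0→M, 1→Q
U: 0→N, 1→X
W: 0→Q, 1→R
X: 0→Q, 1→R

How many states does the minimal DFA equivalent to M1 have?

3

Reachable states from the start: {M,N,Q,R,U,X}. Unreachable: {L,W} — drop them.
Start with accepting vs non-accepting: {R,U} | {M,N,Q,X}.
Split {M,N,Q,X} by δ(·,0) → {Q,X} and {M,N}.
Stable partition: {R,U} | {Q,X} | {M,N} — 3 equivalence classes.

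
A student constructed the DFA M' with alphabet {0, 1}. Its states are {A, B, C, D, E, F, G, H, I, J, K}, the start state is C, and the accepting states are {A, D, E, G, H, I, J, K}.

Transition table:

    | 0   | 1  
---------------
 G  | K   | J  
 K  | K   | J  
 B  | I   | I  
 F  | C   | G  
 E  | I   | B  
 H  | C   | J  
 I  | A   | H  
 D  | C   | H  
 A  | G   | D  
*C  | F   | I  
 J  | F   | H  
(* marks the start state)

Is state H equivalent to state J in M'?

Yes

First remove the unreachable states {B,E}; 9 states remain.
Start with accepting vs non-accepting: {A,D,G,H,I,J,K} | {C,F}.
On input 0, block {A,D,G,H,I,J,K} splits into {A,G,I,K} and {D,H,J}.
Stable partition: {A,G,I,K} | {C,F} | {D,H,J} — 3 equivalence classes.
H and J lie in the same block of the stable partition, so they are equivalent — no string distinguishes them.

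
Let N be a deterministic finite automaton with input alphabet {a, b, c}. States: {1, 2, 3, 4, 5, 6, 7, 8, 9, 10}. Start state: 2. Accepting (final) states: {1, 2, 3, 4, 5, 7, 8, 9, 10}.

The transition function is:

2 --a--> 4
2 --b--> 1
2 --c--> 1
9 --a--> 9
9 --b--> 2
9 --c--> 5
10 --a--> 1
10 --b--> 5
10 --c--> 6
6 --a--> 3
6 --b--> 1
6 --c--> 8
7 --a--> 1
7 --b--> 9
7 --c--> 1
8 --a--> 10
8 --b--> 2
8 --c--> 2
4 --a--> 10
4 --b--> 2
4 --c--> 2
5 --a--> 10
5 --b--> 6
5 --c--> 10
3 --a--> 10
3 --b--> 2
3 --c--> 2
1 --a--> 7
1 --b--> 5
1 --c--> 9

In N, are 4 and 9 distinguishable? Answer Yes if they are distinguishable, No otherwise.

Yes

Every state is reachable, so we keep all 10.
Initial partition by acceptance: {1,2,3,4,5,7,8,9,10} | {6}.
On input b, block {1,2,3,4,5,7,8,9,10} splits into {1,2,3,4,7,8,9,10} and {5}.
Refine {1,2,3,4,7,8,9,10} on symbol b: members go to different blocks, giving {2,3,4,7,8,9} and {1,10}.
Refine {2,3,4,7,8,9} on symbol a: members go to different blocks, giving {3,4,7,8} and {2,9}.
Split {3,4,7,8} by δ(·,c) → {3,4,8} and {7}.
On input a, block {1,10} splits into {1} and {10}.
On input a, block {2,9} splits into {2} and {9}.
No further refinement is possible. Final partition (8 blocks): {3,4,8} | {6} | {5} | {1} | {2} | {7} | {10} | {9}.
4 and 9 end up in different blocks, so they are distinguishable. For instance, the string 'ac' is accepted from only 9.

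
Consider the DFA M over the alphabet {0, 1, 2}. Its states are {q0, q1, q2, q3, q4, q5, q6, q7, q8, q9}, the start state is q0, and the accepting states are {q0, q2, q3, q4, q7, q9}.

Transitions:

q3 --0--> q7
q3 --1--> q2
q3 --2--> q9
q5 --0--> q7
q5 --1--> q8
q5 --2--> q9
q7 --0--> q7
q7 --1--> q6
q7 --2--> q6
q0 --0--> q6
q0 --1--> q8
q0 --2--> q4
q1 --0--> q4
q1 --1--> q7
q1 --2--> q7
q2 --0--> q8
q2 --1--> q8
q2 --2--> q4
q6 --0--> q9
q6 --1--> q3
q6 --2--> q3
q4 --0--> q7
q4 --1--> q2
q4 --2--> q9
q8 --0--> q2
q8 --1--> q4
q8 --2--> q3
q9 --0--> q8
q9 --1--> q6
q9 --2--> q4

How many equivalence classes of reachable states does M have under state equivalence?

First remove the unreachable states {q1,q5}; 8 states remain.
Start with accepting vs non-accepting: {q0,q2,q3,q4,q7,q9} | {q6,q8}.
Refine {q0,q2,q3,q4,q7,q9} on symbol 0: members go to different blocks, giving {q0,q2,q9} and {q3,q4,q7}.
On input 1, block {q3,q4,q7} splits into {q3,q4} and {q7}.
Stable partition: {q0,q2,q9} | {q6,q8} | {q3,q4} | {q7} — 4 equivalence classes.

4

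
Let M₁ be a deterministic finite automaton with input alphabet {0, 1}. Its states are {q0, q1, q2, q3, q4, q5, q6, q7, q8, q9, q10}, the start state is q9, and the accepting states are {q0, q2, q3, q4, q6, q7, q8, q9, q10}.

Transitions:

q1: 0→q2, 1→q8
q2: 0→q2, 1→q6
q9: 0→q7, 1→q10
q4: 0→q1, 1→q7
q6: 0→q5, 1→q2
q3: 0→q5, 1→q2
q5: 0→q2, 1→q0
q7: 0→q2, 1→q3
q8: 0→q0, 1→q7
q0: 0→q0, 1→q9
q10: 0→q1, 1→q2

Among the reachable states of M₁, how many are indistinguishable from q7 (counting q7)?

3

Reachable states from the start: {q0,q1,q2,q3,q5,q6,q7,q8,q9,q10}. Unreachable: {q4} — drop them.
P0 = {q0,q2,q3,q6,q7,q8,q9,q10} | {q1,q5}.
Refine {q0,q2,q3,q6,q7,q8,q9,q10} on symbol 0: members go to different blocks, giving {q0,q2,q7,q8,q9} and {q3,q6,q10}.
On input 1, block {q0,q2,q7,q8,q9} splits into {q2,q7,q9} and {q0,q8}.
The partition is now stable with 4 blocks: {q2,q7,q9} | {q1,q5} | {q3,q6,q10} | {q0,q8}.
State q7 belongs to the block {q2,q7,q9}, which has 3 states.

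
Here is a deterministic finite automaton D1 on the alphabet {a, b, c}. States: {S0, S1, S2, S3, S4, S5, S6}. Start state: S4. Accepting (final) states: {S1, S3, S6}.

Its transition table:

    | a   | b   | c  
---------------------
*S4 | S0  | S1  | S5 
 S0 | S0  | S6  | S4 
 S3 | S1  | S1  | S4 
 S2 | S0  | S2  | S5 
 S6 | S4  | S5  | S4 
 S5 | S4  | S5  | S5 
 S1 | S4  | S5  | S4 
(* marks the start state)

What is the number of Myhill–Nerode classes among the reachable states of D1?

States {S2,S3} cannot be reached from the start state, so discard them.
Start with accepting vs non-accepting: {S1,S6} | {S0,S4,S5}.
Split {S0,S4,S5} by δ(·,b) → {S0,S4} and {S5}.
On input c, block {S0,S4} splits into {S0} and {S4}.
No further refinement is possible. Final partition (4 blocks): {S1,S6} | {S0} | {S5} | {S4}.

4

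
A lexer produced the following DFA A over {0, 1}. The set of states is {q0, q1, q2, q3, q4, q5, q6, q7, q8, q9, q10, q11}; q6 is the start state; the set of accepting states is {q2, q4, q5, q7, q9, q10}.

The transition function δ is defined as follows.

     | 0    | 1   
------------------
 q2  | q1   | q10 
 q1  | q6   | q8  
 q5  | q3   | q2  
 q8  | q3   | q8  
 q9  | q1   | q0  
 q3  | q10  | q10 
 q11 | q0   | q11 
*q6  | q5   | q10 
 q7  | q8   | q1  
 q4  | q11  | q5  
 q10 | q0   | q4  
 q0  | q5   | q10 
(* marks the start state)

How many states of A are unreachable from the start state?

No path from q6 leads to q7, q9; the other 10 states are all reachable.

2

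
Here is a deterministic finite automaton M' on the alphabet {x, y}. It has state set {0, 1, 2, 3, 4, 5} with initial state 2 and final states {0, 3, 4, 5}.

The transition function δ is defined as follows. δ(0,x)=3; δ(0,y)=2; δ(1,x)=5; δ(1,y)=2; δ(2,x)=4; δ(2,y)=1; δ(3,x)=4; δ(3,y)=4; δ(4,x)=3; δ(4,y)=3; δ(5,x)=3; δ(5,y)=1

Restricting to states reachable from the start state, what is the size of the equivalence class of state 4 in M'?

2

States {0} cannot be reached from the start state, so discard them.
Initial partition by acceptance: {3,4,5} | {1,2}.
Split {3,4,5} by δ(·,y) → {3,4} and {5}.
On input x, block {1,2} splits into {1} and {2}.
The partition is now stable with 4 blocks: {3,4} | {1} | {5} | {2}.
State 4 belongs to the block {3,4}, which has 2 states.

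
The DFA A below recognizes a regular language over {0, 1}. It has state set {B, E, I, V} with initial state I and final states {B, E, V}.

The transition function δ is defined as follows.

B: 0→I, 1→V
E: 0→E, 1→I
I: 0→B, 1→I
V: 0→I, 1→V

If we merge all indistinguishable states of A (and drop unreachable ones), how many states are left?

Reachable states from the start: {B,I,V}. Unreachable: {E} — drop them.
P0 = {B,V} | {I}.
The partition is now stable with 2 blocks: {B,V} | {I}.

2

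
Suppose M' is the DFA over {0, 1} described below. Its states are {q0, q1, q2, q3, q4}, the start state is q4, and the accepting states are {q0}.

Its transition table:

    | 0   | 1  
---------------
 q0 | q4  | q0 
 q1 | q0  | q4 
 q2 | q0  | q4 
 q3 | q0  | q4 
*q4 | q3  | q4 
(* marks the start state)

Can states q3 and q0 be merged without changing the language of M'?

Reachable states from the start: {q0,q3,q4}. Unreachable: {q1,q2} — drop them.
Initial partition by acceptance: {q0} | {q3,q4}.
On input 0, block {q3,q4} splits into {q3} and {q4}.
The partition is now stable with 3 blocks: {q0} | {q3} | {q4}.
q3 and q0 end up in different blocks, so they are distinguishable. For instance, the string 'ε' is accepted from only q0.

No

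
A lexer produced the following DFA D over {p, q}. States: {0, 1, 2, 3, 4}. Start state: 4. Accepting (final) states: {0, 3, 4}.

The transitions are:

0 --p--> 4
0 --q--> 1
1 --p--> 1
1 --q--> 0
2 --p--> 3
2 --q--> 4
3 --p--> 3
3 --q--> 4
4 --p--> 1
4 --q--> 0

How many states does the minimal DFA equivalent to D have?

States {2,3} cannot be reached from the start state, so discard them.
Start with accepting vs non-accepting: {0,4} | {1}.
Refine {0,4} on symbol p: members go to different blocks, giving {0} and {4}.
Stable partition: {0} | {1} | {4} — 3 equivalence classes.

3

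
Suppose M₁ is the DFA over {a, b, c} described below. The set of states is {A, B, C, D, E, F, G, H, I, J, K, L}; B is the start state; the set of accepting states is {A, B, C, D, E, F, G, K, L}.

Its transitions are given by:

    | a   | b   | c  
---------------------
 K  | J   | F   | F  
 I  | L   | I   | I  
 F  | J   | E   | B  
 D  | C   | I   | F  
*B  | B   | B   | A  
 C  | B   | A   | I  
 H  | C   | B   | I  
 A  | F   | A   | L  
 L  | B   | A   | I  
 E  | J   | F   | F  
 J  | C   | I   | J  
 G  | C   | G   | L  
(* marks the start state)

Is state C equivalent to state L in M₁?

Yes

First remove the unreachable states {D,G,H,K}; 8 states remain.
P0 = {A,B,C,E,F,L} | {I,J}.
On input a, block {A,B,C,E,F,L} splits into {A,B,C,L} and {E,F}.
On input a, block {A,B,C,L} splits into {B,C,L} and {A}.
Split {B,C,L} by δ(·,b) → {C,L} and {B}.
Refine {E,F} on symbol c: members go to different blocks, giving {E} and {F}.
The partition is now stable with 6 blocks: {C,L} | {I,J} | {E} | {A} | {B} | {F}.
C and L lie in the same block of the stable partition, so they are equivalent — no string distinguishes them.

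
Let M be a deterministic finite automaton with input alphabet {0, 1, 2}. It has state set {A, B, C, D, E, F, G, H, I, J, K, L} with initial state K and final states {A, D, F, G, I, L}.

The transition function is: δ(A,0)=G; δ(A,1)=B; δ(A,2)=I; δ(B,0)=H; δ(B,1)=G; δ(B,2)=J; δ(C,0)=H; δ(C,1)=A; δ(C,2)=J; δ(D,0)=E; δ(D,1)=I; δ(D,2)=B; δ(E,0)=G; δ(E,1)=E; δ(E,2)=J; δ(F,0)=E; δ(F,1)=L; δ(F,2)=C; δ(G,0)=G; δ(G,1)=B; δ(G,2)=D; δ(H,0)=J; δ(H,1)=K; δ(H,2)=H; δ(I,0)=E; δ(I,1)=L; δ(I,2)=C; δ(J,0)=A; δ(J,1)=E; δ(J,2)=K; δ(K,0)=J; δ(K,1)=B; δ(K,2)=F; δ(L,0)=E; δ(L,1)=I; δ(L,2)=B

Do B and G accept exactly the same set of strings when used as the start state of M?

No

All states are reachable from the start state.
P0 = {A,D,F,G,I,L} | {B,C,E,H,J,K}.
Refine {A,D,F,G,I,L} on symbol 0: members go to different blocks, giving {D,F,I,L} and {A,G}.
Split {B,C,E,H,J,K} by δ(·,0) → {B,C,H,K} and {E,J}.
Refine {B,C,H,K} on symbol 0: members go to different blocks, giving {B,C} and {H,K}.
Refine {E,J} on symbol 2: members go to different blocks, giving {E} and {J}.
Split {H,K} by δ(·,1) → {H} and {K}.
The partition is now stable with 7 blocks: {D,F,I,L} | {B,C} | {A,G} | {E} | {H} | {J} | {K}.
B and G end up in different blocks, so they are distinguishable. For instance, the string 'ε' is accepted from only G.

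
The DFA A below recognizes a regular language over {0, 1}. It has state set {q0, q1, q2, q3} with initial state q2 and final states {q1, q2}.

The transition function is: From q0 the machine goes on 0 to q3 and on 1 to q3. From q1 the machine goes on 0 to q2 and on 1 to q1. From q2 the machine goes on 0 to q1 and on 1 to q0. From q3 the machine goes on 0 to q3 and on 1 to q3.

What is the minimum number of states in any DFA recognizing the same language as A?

Every state is reachable, so we keep all 4.
Initial partition by acceptance: {q1,q2} | {q0,q3}.
On input 1, block {q1,q2} splits into {q1} and {q2}.
Stable partition: {q1} | {q0,q3} | {q2} — 3 equivalence classes.

3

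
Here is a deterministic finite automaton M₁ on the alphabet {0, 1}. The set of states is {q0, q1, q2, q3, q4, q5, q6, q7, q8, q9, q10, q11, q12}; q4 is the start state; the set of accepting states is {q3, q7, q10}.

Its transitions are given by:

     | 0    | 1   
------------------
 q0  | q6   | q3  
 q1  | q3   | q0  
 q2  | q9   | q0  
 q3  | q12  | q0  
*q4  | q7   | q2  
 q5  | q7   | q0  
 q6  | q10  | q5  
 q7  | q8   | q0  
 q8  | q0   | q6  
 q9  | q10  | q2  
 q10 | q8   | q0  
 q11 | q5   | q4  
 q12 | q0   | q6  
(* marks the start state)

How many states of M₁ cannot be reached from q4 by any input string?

2

No path from q4 leads to q1, q11; the other 11 states are all reachable.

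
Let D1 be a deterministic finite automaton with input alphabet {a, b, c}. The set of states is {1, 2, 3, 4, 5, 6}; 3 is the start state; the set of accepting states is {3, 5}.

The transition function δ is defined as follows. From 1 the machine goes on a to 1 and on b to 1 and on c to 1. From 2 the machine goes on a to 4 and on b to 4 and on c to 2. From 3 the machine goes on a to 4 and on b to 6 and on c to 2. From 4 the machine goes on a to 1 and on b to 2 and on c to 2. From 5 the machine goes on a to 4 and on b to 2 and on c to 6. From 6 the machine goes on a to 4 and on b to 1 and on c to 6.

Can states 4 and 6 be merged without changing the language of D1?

Reachable states from the start: {1,2,3,4,6}. Unreachable: {5} — drop them.
P0 = {3} | {1,2,4,6}.
The partition is now stable with 2 blocks: {3} | {1,2,4,6}.
4 and 6 lie in the same block of the stable partition, so they are equivalent — no string distinguishes them.

Yes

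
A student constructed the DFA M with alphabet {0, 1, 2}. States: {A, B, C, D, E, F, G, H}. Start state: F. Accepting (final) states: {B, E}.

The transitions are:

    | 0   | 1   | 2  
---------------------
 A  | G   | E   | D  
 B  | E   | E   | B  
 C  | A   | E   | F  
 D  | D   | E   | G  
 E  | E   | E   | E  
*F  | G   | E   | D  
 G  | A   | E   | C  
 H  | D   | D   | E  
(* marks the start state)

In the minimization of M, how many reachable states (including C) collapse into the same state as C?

First remove the unreachable states {B,H}; 6 states remain.
P0 = {E} | {A,C,D,F,G}.
No further refinement is possible. Final partition (2 blocks): {E} | {A,C,D,F,G}.
State C belongs to the block {A,C,D,F,G}, which has 5 states.

5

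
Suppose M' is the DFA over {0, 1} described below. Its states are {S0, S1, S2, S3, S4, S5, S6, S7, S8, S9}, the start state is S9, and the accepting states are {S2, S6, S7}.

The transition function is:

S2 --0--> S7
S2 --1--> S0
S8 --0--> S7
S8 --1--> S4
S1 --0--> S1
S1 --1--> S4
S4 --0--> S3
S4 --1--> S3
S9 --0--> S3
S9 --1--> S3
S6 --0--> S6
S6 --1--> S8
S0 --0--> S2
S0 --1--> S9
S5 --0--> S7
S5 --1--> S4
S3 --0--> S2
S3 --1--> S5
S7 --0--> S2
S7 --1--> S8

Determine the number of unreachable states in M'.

2

Starting at S9 and following transitions, the reachable set is {S0, S2, S3, S4, S5, S7, S8, S9}. That leaves S1, S6 unreachable — 2 in total.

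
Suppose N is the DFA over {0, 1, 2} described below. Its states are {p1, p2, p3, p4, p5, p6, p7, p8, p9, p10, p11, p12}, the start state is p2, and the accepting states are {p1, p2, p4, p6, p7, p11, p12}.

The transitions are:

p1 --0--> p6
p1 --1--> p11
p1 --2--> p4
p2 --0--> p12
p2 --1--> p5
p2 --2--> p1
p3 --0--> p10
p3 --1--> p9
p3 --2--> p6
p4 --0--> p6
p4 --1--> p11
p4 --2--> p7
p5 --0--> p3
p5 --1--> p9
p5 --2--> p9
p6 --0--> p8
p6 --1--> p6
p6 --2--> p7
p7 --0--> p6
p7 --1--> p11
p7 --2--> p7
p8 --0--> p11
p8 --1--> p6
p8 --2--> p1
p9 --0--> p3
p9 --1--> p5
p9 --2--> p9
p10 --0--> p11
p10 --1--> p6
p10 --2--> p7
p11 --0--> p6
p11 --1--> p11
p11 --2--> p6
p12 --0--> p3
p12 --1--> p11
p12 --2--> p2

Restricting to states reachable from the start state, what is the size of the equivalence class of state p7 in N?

3

Every state is reachable, so we keep all 12.
Initial partition by acceptance: {p1,p2,p4,p6,p7,p11,p12} | {p3,p5,p8,p9,p10}.
Split {p1,p2,p4,p6,p7,p11,p12} by δ(·,0) → {p1,p2,p4,p7,p11} and {p6,p12}.
On input 1, block {p1,p2,p4,p7,p11} splits into {p1,p4,p7,p11} and {p2}.
Split {p1,p4,p7,p11} by δ(·,2) → {p1,p4,p7} and {p11}.
On input 0, block {p3,p5,p8,p9,p10} splits into {p3,p5,p9} and {p8,p10}.
Refine {p3,p5,p9} on symbol 0: members go to different blocks, giving {p5,p9} and {p3}.
On input 0, block {p6,p12} splits into {p6} and {p12}.
The partition is now stable with 8 blocks: {p1,p4,p7} | {p5,p9} | {p6} | {p2} | {p11} | {p8,p10} | {p3} | {p12}.
The equivalence class containing p7 is {p1,p4,p7}, of size 3.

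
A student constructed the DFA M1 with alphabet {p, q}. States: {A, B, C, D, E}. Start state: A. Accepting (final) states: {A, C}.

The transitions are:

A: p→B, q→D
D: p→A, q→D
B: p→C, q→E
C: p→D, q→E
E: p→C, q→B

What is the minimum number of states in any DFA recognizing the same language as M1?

Every state is reachable, so we keep all 5.
Start with accepting vs non-accepting: {A,C} | {B,D,E}.
Stable partition: {A,C} | {B,D,E} — 2 equivalence classes.

2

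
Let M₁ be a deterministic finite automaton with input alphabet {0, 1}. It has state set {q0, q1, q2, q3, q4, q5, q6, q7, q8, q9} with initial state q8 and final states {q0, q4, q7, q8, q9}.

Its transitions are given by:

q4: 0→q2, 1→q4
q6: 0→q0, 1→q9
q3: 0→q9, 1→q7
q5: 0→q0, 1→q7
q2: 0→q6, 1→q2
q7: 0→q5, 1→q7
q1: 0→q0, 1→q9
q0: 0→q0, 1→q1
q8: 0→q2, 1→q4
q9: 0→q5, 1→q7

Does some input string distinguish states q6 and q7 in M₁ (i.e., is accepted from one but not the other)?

States {q3} cannot be reached from the start state, so discard them.
Initial partition by acceptance: {q0,q4,q7,q8,q9} | {q1,q2,q5,q6}.
Split {q0,q4,q7,q8,q9} by δ(·,0) → {q4,q7,q8,q9} and {q0}.
On input 0, block {q1,q2,q5,q6} splits into {q1,q5,q6} and {q2}.
On input 0, block {q4,q7,q8,q9} splits into {q4,q8} and {q7,q9}.
The partition is now stable with 5 blocks: {q4,q8} | {q1,q5,q6} | {q0} | {q2} | {q7,q9}.
q6 and q7 end up in different blocks, so they are distinguishable. For instance, the string 'ε' is accepted from only q7.

Yes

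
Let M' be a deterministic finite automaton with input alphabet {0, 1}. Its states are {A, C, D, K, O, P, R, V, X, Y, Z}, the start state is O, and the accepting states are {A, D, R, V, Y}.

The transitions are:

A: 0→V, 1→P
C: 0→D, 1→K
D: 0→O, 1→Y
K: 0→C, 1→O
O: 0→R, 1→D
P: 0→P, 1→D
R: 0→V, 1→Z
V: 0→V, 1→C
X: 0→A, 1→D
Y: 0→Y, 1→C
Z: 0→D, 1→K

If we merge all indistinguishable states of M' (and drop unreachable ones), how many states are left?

5

States {A,P,X} cannot be reached from the start state, so discard them.
P0 = {D,R,V,Y} | {C,K,O,Z}.
On input 0, block {D,R,V,Y} splits into {R,V,Y} and {D}.
Refine {C,K,O,Z} on symbol 0: members go to different blocks, giving {C,Z} and {K} and {O}.
No further refinement is possible. Final partition (5 blocks): {R,V,Y} | {C,Z} | {D} | {K} | {O}.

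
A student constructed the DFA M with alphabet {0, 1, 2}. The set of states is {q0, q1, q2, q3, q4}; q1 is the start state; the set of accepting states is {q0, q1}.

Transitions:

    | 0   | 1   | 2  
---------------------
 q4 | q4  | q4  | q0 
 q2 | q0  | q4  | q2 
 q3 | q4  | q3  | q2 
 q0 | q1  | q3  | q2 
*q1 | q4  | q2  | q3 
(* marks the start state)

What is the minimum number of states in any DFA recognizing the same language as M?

Start with accepting vs non-accepting: {q0,q1} | {q2,q3,q4}.
On input 0, block {q0,q1} splits into {q0} and {q1}.
Split {q2,q3,q4} by δ(·,0) → {q3,q4} and {q2}.
On input 2, block {q3,q4} splits into {q3} and {q4}.
The partition is now stable with 5 blocks: {q0} | {q3} | {q1} | {q2} | {q4}.

5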